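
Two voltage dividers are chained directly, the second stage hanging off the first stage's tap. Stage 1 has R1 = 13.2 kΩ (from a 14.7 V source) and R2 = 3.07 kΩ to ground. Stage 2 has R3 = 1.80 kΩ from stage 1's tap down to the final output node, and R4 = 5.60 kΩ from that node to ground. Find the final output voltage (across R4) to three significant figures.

V_out ≈ 1.57 V

Stage 2 presents R3+R4 = 7.400 kΩ as a load on stage 1's tap.
Stage 1's lower leg becomes R2‖(R3+R4) = 2.170 kΩ, so V_mid = 14.7 × 2.170/15.37 = 2.075 V.
Stage 2 is itself unloaded: V_out = V_mid × R4/(R3+R4) = 2.075 × 5.60/7.400 = 1.57 V.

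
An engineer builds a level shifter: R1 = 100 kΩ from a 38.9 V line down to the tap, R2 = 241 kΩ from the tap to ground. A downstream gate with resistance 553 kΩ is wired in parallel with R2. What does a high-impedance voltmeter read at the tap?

V_out ≈ 24.4 V

The load sits in parallel with R2: R2‖R_L = (241 × 553) / (241 + 553) = 167.9 kΩ.
V_out = 38.9 × 167.9 / (100 + 167.9) = 38.9 × 167.9/267.9 = 24.4 V.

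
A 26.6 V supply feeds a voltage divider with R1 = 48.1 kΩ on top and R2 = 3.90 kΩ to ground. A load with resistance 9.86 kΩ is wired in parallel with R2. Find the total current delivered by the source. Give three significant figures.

R2‖R_L = 2.795 kΩ, so the source sees R1 + R2‖R_L = 50.89 kΩ.
I = 26.6 V / 50.89 kΩ = 0.523 mA.

I ≈ 0.523 mA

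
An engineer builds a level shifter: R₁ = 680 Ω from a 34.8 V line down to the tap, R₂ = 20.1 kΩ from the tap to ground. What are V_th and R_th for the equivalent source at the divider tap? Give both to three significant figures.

V_th is the open-circuit tap voltage: 34.8 × 20100/(680 + 20100) = 33.7 V.
With the supply zeroed, R₁ and R₂ appear in parallel from the tap: R_th = R₁‖R₂ = (680 × 20100)/20780 = 658 Ω.

V_th = 33.7 V, R_th = 658 Ω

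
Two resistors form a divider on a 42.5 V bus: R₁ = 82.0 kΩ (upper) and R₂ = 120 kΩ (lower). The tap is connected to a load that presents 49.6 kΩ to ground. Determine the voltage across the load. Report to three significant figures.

The load sits in parallel with R₂: R₂‖R_L = (120 × 49.6) / (120 + 49.6) = 35.09 kΩ.
V_out = 42.5 × 35.09 / (82.0 + 35.09) = 42.5 × 35.09/117.1 = 12.7 V.
(Unloaded it would have been 25.2 V.)

V_out ≈ 12.7 V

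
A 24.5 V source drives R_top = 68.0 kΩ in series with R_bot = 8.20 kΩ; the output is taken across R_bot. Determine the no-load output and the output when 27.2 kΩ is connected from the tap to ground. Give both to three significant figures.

Open-circuit: V = 24.5 × 8.20/(68.0 + 8.20) = 2.64 V.
With the load, R_bot becomes R_bot‖R_L = 6.301 kΩ, so V = 24.5 × 6.301/74.30 = 2.08 V.

Unloaded: 2.64 V; loaded: 2.08 V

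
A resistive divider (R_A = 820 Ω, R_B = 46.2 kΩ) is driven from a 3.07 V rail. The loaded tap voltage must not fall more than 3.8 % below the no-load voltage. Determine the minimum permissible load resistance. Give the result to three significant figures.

R_L(min) ≈ 20.4 kΩ

Output resistance R_th = R_A‖R_B = (820 × 46200)/47020 = 805.7 Ω.
The fractional drop is R_th/(R_th + R_L); requiring this ≤ 0.0380 gives R_L ≥ R_th(1/0.0380 − 1) = 805.7 × 25.32 = 20.4 kΩ.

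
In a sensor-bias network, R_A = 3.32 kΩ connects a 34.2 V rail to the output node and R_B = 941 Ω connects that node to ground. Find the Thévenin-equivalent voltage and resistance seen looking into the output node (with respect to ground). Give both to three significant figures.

V_th = 7.55 V, R_th = 733 Ω

V_th is the open-circuit tap voltage: 34.2 × 941/(3320 + 941) = 7.55 V.
With the supply zeroed, R_A and R_B appear in parallel from the tap: R_th = R_A‖R_B = (3320 × 941)/4261 = 733 Ω.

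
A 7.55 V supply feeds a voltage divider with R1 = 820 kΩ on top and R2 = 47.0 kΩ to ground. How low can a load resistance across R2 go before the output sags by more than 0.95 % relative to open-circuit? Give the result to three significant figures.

R_L(min) ≈ 4.63 MΩ

Output resistance R_th = R1‖R2 = (820 × 47.0)/867.0 = 44.45 kΩ.
The fractional drop is R_th/(R_th + R_L); requiring this ≤ 0.00950 gives R_L ≥ R_th(1/0.00950 − 1) = 44.45 × 104.3 = 4.63 MΩ.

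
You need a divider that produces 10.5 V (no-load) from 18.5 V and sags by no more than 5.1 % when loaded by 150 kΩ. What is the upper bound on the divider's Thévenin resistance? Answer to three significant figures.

R_th ≤ 8.06 kΩ

Loading drop = R_th/(R_th + R_L) ≤ 0.0510, so R_th ≤ R_L · ε/(1−ε) = 150 kΩ × 0.0510/0.9490 = 8.06 kΩ.
(Any R1, R2 with R2/(R1+R2) = 0.568 and R1‖R2 ≤ 8.06 kΩ will meet the spec.)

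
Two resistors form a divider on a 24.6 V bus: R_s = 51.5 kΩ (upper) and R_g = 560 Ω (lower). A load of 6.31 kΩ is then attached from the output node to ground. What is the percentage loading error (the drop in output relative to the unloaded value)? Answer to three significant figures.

8.07 %

Unloaded V = 24.6 × 560/52060 = 0.26462 V.
Loaded: R_g‖R_L = 514.4 Ω, giving V = 24.6 × 514.4/52010 = 0.24326 V.
Drop = (0.26462 − 0.24326) / 0.26462 = 8.07 %.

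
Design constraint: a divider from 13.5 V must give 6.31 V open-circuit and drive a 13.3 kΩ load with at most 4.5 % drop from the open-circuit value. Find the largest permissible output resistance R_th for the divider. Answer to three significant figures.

Loading drop = R_th/(R_th + R_L) ≤ 0.0450, so R_th ≤ R_L · ε/(1−ε) = 13.3 kΩ × 0.0450/0.9550 = 627 Ω.

R_th ≤ 627 Ω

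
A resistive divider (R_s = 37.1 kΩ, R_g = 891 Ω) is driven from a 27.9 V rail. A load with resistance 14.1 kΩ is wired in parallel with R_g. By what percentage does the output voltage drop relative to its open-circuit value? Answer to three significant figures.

The divider's output (Thévenin) resistance is R_s‖R_g = 870.1 Ω.
Fractional drop under load = R_th/(R_th + R_L) = 870.1 / (870.1 + 14100) = 0.05812.
So the output falls by 5.81 %.

5.81 %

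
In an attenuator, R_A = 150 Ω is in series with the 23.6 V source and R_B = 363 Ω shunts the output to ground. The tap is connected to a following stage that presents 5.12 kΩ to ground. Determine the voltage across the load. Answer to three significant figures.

V_out ≈ 16.4 V

The load sits in parallel with R_B: R_B‖R_L = (363 × 5120) / (363 + 5120) = 339.0 Ω.
V_out = 23.6 × 339.0 / (150 + 339.0) = 23.6 × 339.0/489.0 = 16.4 V.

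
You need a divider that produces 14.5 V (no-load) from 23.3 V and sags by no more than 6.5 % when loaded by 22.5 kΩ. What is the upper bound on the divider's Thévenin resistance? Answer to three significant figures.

R_th ≤ 1.56 kΩ

Loading drop = R_th/(R_th + R_L) ≤ 0.0650, so R_th ≤ R_L · ε/(1−ε) = 22.5 kΩ × 0.0650/0.9350 = 1.56 kΩ.
(Any R1, R2 with R2/(R1+R2) = 0.622 and R1‖R2 ≤ 1.56 kΩ will meet the spec.)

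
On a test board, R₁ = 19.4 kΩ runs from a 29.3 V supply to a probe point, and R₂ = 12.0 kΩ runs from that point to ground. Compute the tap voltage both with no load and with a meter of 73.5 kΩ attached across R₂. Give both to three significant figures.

Unloaded: 11.2 V; loaded: 10.2 V

Open-circuit: V = 29.3 × 12.0/(19.4 + 12.0) = 11.2 V.
With the load, R₂ becomes R₂‖R_L = 10.32 kΩ, so V = 29.3 × 10.32/29.72 = 10.2 V.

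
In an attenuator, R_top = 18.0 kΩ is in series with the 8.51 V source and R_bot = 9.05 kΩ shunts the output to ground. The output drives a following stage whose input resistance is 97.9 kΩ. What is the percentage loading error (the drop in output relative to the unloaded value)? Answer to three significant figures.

5.79 %

The divider's output (Thévenin) resistance is R_top‖R_bot = 6.022 kΩ.
Fractional drop under load = R_th/(R_th + R_L) = 6.022 / (6.022 + 97.9) = 0.05795.
So the output falls by 5.79 %.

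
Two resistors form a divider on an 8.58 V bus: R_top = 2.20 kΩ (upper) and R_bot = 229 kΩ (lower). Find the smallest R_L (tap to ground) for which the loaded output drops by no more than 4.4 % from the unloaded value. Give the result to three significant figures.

Output resistance R_th = R_top‖R_bot = (2.20 × 229)/231.2 = 2.179 kΩ.
The fractional drop is R_th/(R_th + R_L); requiring this ≤ 0.0440 gives R_L ≥ R_th(1/0.0440 − 1) = 2.179 × 21.73 = 47.3 kΩ.

R_L(min) ≈ 47.3 kΩ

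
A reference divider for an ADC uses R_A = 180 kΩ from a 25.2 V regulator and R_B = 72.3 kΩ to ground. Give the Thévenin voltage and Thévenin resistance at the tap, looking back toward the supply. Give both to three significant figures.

V_th = 7.22 V, R_th = 51.6 kΩ

V_th is the open-circuit tap voltage: 25.2 × 72.3/(180 + 72.3) = 7.22 V.
With the supply zeroed, R_A and R_B appear in parallel from the tap: R_th = R_A‖R_B = (180 × 72.3)/252.3 = 51.6 kΩ.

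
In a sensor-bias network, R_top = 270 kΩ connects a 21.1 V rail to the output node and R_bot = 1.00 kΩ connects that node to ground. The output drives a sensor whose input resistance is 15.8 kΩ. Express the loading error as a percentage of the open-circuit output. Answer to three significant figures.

The divider's output (Thévenin) resistance is R_top‖R_bot = 0.9963 kΩ.
Fractional drop under load = R_th/(R_th + R_L) = 0.9963 / (0.9963 + 15.8) = 0.05932.
So the output falls by 5.93 %.

5.93 %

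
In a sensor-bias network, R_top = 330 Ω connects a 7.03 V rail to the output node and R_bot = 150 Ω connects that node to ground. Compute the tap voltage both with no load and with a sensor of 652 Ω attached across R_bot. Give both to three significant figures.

Open-circuit: V = 7.03 × 150/(330 + 150) = 2.20 V.
With the load, R_bot becomes R_bot‖R_L = 121.9 Ω, so V = 7.03 × 121.9/451.9 = 1.90 V.

Unloaded: 2.20 V; loaded: 1.90 V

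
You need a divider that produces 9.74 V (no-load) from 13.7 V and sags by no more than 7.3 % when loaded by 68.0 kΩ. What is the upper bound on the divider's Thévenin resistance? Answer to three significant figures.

R_th ≤ 5.35 kΩ

Loading drop = R_th/(R_th + R_L) ≤ 0.0730, so R_th ≤ R_L · ε/(1−ε) = 68.0 kΩ × 0.0730/0.9270 = 5.35 kΩ.
(Any R1, R2 with R2/(R1+R2) = 0.711 and R1‖R2 ≤ 5.35 kΩ will meet the spec.)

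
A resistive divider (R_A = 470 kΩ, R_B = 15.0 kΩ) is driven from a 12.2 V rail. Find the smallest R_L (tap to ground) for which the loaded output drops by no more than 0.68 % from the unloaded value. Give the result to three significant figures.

R_L(min) ≈ 2.12 MΩ

Output resistance R_th = R_A‖R_B = (470 × 15.0)/485.0 = 14.54 kΩ.
The fractional drop is R_th/(R_th + R_L); requiring this ≤ 0.00680 gives R_L ≥ R_th(1/0.00680 − 1) = 14.54 × 146.1 = 2.12 MΩ.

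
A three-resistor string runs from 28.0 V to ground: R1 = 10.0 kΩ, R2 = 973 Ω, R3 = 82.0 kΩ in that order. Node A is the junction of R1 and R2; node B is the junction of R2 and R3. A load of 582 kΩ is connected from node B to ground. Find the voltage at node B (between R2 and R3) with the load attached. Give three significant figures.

V ≈ 24.3 V

At node B, R3 is in parallel with the load: R3‖R_L = 71870 Ω.
Below node A the resistance is R2 + (R3‖R_L) = 72850 Ω, so V_A = 28.0 × 72850/82850 = 24.62 V.
Then V_B = V_A × (R3‖R_L)/(R2 + R3‖R_L) = 24.62 × 71870/72850 = 24.3 V.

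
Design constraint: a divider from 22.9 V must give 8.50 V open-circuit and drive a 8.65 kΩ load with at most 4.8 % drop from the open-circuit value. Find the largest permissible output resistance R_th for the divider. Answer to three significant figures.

Loading drop = R_th/(R_th + R_L) ≤ 0.0480, so R_th ≤ R_L · ε/(1−ε) = 8.65 kΩ × 0.0480/0.9520 = 436 Ω.
(Any R1, R2 with R2/(R1+R2) = 0.371 and R1‖R2 ≤ 436 Ω will meet the spec.)

R_th ≤ 436 Ω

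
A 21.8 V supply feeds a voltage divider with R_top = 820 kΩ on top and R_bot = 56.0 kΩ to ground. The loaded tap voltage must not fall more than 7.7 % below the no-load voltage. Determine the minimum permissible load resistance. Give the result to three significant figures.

Output resistance R_th = R_top‖R_bot = (820 × 56.0)/876.0 = 52.42 kΩ.
The fractional drop is R_th/(R_th + R_L); requiring this ≤ 0.0770 gives R_L ≥ R_th(1/0.0770 − 1) = 52.42 × 11.99 = 628 kΩ.

R_L(min) ≈ 628 kΩ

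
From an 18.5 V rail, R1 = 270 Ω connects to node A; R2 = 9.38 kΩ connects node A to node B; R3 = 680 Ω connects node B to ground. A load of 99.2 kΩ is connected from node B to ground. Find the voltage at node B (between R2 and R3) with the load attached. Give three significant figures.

At node B, R3 is in parallel with the load: R3‖R_L = 675.4 Ω.
Below node A the resistance is R2 + (R3‖R_L) = 10060 Ω, so V_A = 18.5 × 10060/10330 = 18.02 V.
Then V_B = V_A × (R3‖R_L)/(R2 + R3‖R_L) = 18.02 × 675.4/10060 = 1.21 V.

V ≈ 1.21 V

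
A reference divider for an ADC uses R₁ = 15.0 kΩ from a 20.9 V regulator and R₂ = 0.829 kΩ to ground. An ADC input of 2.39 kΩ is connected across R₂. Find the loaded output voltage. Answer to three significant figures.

V_out ≈ 0.824 V

The load sits in parallel with R₂: R₂‖R_L = (829 × 2390) / (829 + 2390) = 615.5 Ω.
V_out = 20.9 × 615.5 / (15000 + 615.5) = 20.9 × 615.5/15620 = 0.824 V.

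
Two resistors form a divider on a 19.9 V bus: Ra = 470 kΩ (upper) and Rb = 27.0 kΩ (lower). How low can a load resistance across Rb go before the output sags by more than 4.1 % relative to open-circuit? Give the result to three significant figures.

Output resistance R_th = Ra‖Rb = (470 × 27.0)/497.0 = 25.53 kΩ.
The fractional drop is R_th/(R_th + R_L); requiring this ≤ 0.0410 gives R_L ≥ R_th(1/0.0410 − 1) = 25.53 × 23.39 = 597 kΩ.

R_L(min) ≈ 597 kΩ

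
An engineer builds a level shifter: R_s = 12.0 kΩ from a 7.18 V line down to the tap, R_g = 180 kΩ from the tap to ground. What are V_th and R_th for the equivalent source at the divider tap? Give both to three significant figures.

V_th = 6.73 V, R_th = 11.2 kΩ

V_th is the open-circuit tap voltage: 7.18 × 180/(12.0 + 180) = 6.73 V.
With the supply zeroed, R_s and R_g appear in parallel from the tap: R_th = R_s‖R_g = (12.0 × 180)/192.0 = 11.2 kΩ.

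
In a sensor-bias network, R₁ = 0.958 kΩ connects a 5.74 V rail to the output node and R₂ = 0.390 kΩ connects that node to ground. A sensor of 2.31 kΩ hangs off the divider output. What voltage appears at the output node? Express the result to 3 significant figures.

The load sits in parallel with R₂: R₂‖R_L = (390 × 2310) / (390 + 2310) = 333.7 Ω.
V_out = 5.74 × 333.7 / (958 + 333.7) = 5.74 × 333.7/1292 = 1.48 V.

V_out ≈ 1.48 V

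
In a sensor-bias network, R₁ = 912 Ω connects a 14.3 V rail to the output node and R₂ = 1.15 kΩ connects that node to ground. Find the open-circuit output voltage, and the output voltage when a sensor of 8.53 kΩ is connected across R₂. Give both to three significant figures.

Open-circuit: V = 14.3 × 1150/(912 + 1150) = 7.98 V.
With the load, R₂ becomes R₂‖R_L = 1013 Ω, so V = 14.3 × 1013/1925 = 7.53 V.

Unloaded: 7.98 V; loaded: 7.53 V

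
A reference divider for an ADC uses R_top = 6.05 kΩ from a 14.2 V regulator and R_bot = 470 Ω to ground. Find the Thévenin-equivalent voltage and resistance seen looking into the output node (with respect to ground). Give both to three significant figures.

V_th = 1.02 V, R_th = 436 Ω

V_th is the open-circuit tap voltage: 14.2 × 470/(6050 + 470) = 1.02 V.
With the supply zeroed, R_top and R_bot appear in parallel from the tap: R_th = R_top‖R_bot = (6050 × 470)/6520 = 436 Ω.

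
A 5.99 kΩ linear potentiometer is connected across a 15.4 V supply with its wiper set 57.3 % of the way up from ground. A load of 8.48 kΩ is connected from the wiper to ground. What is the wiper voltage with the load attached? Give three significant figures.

The wiper splits the pot into (1−α)R = 2.558 kΩ above and αR = 3.432 kΩ below.
Lower section ‖ load = 2.443 kΩ.
V_wiper = 15.4 × 2.443/(2.558 + 2.443) = 7.52 V.

V ≈ 7.52 V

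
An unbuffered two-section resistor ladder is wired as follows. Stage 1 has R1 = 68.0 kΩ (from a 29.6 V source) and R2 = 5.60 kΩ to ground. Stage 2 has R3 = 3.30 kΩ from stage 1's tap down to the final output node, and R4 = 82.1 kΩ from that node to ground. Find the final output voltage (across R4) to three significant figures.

Stage 2 presents R3+R4 = 85.40 kΩ as a load on stage 1's tap.
Stage 1's lower leg becomes R2‖(R3+R4) = 5.255 kΩ, so V_mid = 29.6 × 5.255/73.26 = 2.124 V.
Stage 2 is itself unloaded: V_out = V_mid × R4/(R3+R4) = 2.124 × 82.1/85.40 = 2.04 V.

V_out ≈ 2.04 V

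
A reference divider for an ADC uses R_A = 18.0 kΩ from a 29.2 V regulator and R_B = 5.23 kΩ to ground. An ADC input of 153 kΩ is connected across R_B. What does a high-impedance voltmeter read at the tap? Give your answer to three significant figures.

V_out ≈ 6.40 V

The load sits in parallel with R_B: R_B‖R_L = (5.23 × 153) / (5.23 + 153) = 5.057 kΩ.
V_out = 29.2 × 5.057 / (18.0 + 5.057) = 29.2 × 5.057/23.06 = 6.40 V.
(Unloaded it would have been 6.57 V.)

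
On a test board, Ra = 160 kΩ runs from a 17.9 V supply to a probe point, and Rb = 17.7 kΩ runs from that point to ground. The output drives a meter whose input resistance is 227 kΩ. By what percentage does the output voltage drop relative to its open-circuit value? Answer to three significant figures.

6.56 %

The divider's output (Thévenin) resistance is Ra‖Rb = 15.94 kΩ.
Fractional drop under load = R_th/(R_th + R_L) = 15.94 / (15.94 + 227) = 0.06560.
So the output falls by 6.56 %.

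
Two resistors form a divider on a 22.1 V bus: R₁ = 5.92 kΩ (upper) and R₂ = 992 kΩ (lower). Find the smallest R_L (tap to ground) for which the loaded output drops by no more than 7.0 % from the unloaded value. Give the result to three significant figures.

Output resistance R_th = R₁‖R₂ = (5.92 × 992)/997.9 = 5.885 kΩ.
The fractional drop is R_th/(R_th + R_L); requiring this ≤ 0.0700 gives R_L ≥ R_th(1/0.0700 − 1) = 5.885 × 13.29 = 78.2 kΩ.

R_L(min) ≈ 78.2 kΩ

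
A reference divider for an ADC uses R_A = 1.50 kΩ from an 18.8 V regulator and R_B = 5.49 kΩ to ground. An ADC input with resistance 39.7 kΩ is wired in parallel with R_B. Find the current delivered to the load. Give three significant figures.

R_B‖R_L = 4.823 kΩ; V_out = 18.8 × 4.823/6.323 = 14.34 V.
I_L = V_out / R_L = 14.34 / 39.7 kΩ = 0.361 mA.

I_L ≈ 0.361 mA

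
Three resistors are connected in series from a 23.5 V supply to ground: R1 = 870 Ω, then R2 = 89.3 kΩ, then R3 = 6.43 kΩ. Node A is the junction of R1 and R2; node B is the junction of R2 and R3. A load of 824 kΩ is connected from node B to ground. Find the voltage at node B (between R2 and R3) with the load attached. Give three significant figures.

At node B, R3 is in parallel with the load: R3‖R_L = 6380 Ω.
Below node A the resistance is R2 + (R3‖R_L) = 95680 Ω, so V_A = 23.5 × 95680/96550 = 23.29 V.
Then V_B = V_A × (R3‖R_L)/(R2 + R3‖R_L) = 23.29 × 6380/95680 = 1.55 V.

V ≈ 1.55 V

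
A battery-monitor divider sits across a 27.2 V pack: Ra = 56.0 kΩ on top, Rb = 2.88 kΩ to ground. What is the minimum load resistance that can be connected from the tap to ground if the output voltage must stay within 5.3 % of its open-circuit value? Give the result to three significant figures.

R_L(min) ≈ 48.9 kΩ

Output resistance R_th = Ra‖Rb = (56.0 × 2.88)/58.88 = 2.739 kΩ.
The fractional drop is R_th/(R_th + R_L); requiring this ≤ 0.0530 gives R_L ≥ R_th(1/0.0530 − 1) = 2.739 × 17.87 = 48.9 kΩ.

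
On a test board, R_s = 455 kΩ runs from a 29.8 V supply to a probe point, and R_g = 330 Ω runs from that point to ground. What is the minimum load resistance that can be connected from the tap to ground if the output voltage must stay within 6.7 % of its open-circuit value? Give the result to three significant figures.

R_L(min) ≈ 4.59 kΩ

Output resistance R_th = R_s‖R_g = (455000 × 330)/455300 = 329.8 Ω.
The fractional drop is R_th/(R_th + R_L); requiring this ≤ 0.0670 gives R_L ≥ R_th(1/0.0670 − 1) = 329.8 × 13.93 = 4.59 kΩ.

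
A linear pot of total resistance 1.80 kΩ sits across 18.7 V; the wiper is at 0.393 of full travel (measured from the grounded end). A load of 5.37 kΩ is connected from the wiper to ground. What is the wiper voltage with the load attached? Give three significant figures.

V ≈ 6.80 V

The wiper splits the pot into (1−α)R = 1093 Ω above and αR = 707.4 Ω below.
Lower section ‖ load = 625.1 Ω.
V_wiper = 18.7 × 625.1/(1093 + 625.1) = 6.80 V.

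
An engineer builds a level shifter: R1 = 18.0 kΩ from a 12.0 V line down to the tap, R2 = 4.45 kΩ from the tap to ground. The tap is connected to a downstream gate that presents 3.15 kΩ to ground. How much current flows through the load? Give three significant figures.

I_L ≈ 0.354 mA

R2‖R_L = 1.844 kΩ; V_out = 12.0 × 1.844/19.84 = 1.115 V.
I_L = V_out / R_L = 1.115 / 3.15 kΩ = 0.354 mA.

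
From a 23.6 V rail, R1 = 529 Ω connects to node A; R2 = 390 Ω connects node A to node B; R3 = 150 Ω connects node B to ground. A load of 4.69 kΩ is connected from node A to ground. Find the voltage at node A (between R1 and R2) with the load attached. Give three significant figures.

V ≈ 11.3 V

Below node A the series string R2+R3 = 540.0 Ω sits in parallel with the 4690 Ω load: 484.2 Ω.
V_A = 23.6 × 484.2/(529 + 484.2) = 11.3 V.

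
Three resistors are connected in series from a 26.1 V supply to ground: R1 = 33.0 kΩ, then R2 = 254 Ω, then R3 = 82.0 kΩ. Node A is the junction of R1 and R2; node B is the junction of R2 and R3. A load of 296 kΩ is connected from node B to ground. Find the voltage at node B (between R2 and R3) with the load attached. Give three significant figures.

At node B, R3 is in parallel with the load: R3‖R_L = 64210 Ω.
Below node A the resistance is R2 + (R3‖R_L) = 64470 Ω, so V_A = 26.1 × 64470/97470 = 17.26 V.
Then V_B = V_A × (R3‖R_L)/(R2 + R3‖R_L) = 17.26 × 64210/64470 = 17.2 V.

V ≈ 17.2 V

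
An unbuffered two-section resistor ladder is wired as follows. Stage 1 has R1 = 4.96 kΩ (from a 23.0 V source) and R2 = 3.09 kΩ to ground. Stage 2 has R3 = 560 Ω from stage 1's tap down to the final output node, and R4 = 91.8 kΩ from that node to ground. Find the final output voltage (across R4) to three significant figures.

V_out ≈ 8.60 V

Stage 2 presents R3+R4 = 92360 Ω as a load on stage 1's tap.
Stage 1's lower leg becomes R2‖(R3+R4) = 2990 Ω, so V_mid = 23.0 × 2990/7950 = 8.650 V.
Stage 2 is itself unloaded: V_out = V_mid × R4/(R3+R4) = 8.650 × 91800/92360 = 8.60 V.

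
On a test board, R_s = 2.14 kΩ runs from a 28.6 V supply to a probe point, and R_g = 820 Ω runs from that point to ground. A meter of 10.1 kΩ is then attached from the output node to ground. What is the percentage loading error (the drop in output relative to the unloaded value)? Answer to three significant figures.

5.54 %

The divider's output (Thévenin) resistance is R_s‖R_g = 592.8 Ω.
Fractional drop under load = R_th/(R_th + R_L) = 592.8 / (592.8 + 10100) = 0.05544.
So the output falls by 5.54 %.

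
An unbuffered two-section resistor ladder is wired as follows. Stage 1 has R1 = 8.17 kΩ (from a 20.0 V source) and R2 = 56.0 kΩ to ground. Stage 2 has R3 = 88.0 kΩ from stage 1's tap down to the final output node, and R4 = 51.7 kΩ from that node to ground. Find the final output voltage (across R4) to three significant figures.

V_out ≈ 6.15 V

Stage 2 presents R3+R4 = 139.7 kΩ as a load on stage 1's tap.
Stage 1's lower leg becomes R2‖(R3+R4) = 39.98 kΩ, so V_mid = 20.0 × 39.98/48.15 = 16.61 V.
Stage 2 is itself unloaded: V_out = V_mid × R4/(R3+R4) = 16.61 × 51.7/139.7 = 6.15 V.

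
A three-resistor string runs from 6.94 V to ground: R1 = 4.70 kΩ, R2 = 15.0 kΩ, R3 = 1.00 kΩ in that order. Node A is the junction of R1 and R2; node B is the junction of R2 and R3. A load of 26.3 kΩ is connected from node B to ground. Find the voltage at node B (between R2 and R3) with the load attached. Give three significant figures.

V ≈ 0.324 V

At node B, R3 is in parallel with the load: R3‖R_L = 0.9634 kΩ.
Below node A the resistance is R2 + (R3‖R_L) = 15.96 kΩ, so V_A = 6.94 × 15.96/20.66 = 5.361 V.
Then V_B = V_A × (R3‖R_L)/(R2 + R3‖R_L) = 5.361 × 0.9634/15.96 = 0.324 V.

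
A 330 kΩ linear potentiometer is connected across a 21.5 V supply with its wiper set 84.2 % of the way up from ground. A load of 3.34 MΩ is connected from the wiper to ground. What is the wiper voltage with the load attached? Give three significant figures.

V ≈ 17.9 V

The wiper splits the pot into (1−α)R = 52.14 kΩ above and αR = 277.9 kΩ below.
Lower section ‖ load = 256.5 kΩ.
V_wiper = 21.5 × 256.5/(52.14 + 256.5) = 17.9 V.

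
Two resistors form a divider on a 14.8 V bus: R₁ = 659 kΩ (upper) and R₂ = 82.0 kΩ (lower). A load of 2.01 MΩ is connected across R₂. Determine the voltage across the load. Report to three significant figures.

V_out ≈ 1.58 V

The load sits in parallel with R₂: R₂‖R_L = (82.0 × 2010) / (82.0 + 2010) = 78.79 kΩ.
V_out = 14.8 × 78.79 / (659 + 78.79) = 14.8 × 78.79/737.8 = 1.58 V.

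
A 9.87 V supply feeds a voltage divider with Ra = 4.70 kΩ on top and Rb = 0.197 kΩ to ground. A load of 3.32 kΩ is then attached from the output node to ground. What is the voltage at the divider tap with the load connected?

V_out ≈ 0.376 V

The load sits in parallel with Rb: Rb‖R_L = (197 × 3320) / (197 + 3320) = 186.0 Ω.
V_out = 9.87 × 186.0 / (4700 + 186.0) = 9.87 × 186.0/4886 = 0.376 V.
(Unloaded it would have been 0.397 V.)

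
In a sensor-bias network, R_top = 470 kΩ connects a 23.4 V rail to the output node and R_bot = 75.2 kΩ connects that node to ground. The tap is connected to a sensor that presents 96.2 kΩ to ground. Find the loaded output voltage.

The load sits in parallel with R_bot: R_bot‖R_L = (75.2 × 96.2) / (75.2 + 96.2) = 42.21 kΩ.
V_out = 23.4 × 42.21 / (470 + 42.21) = 23.4 × 42.21/512.2 = 1.93 V.
(Unloaded it would have been 3.23 V.)

V_out ≈ 1.93 V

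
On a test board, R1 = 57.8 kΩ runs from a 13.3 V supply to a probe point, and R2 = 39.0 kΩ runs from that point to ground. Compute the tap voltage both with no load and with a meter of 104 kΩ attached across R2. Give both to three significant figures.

Open-circuit: V = 13.3 × 39.0/(57.8 + 39.0) = 5.36 V.
With the load, R2 becomes R2‖R_L = 28.36 kΩ, so V = 13.3 × 28.36/86.16 = 4.38 V.

Unloaded: 5.36 V; loaded: 4.38 V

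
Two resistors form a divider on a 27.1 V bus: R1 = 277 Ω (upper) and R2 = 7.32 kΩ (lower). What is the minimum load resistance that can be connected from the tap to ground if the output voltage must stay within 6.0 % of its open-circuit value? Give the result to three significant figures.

Output resistance R_th = R1‖R2 = (277 × 7320)/7597 = 266.9 Ω.
The fractional drop is R_th/(R_th + R_L); requiring this ≤ 0.0600 gives R_L ≥ R_th(1/0.0600 − 1) = 266.9 × 15.67 = 4.18 kΩ.

R_L(min) ≈ 4.18 kΩ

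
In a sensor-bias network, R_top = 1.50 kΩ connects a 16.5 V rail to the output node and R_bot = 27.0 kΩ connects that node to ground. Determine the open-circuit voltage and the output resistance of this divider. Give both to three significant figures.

V_th = 15.6 V, R_th = 1.42 kΩ

V_th is the open-circuit tap voltage: 16.5 × 27.0/(1.50 + 27.0) = 15.6 V.
With the supply zeroed, R_top and R_bot appear in parallel from the tap: R_th = R_top‖R_bot = (1.50 × 27.0)/28.50 = 1.42 kΩ.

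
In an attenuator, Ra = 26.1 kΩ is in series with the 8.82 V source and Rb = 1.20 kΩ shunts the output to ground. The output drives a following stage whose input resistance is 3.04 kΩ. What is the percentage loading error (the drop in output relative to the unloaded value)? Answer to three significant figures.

Unloaded V = 8.82 × 1.20/27.30 = 0.3877 V.
Loaded: Rb‖R_L = 0.8604 kΩ, giving V = 8.82 × 0.8604/26.96 = 0.2815 V.
Drop = (0.3877 − 0.2815) / 0.3877 = 27.4 %.

27.4 %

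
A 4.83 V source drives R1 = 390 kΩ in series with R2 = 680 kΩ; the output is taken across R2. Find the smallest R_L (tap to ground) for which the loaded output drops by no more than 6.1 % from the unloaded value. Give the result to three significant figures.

R_L(min) ≈ 3.82 MΩ

Output resistance R_th = R1‖R2 = (390 × 680)/1070 = 247.9 kΩ.
The fractional drop is R_th/(R_th + R_L); requiring this ≤ 0.0610 gives R_L ≥ R_th(1/0.0610 − 1) = 247.9 × 15.39 = 3.82 MΩ.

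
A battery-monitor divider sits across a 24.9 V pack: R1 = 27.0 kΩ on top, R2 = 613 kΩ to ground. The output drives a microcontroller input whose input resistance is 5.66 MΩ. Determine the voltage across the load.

V_out ≈ 23.7 V

The load sits in parallel with R2: R2‖R_L = (613 × 5660) / (613 + 5660) = 553.1 kΩ.
V_out = 24.9 × 553.1 / (27.0 + 553.1) = 24.9 × 553.1/580.1 = 23.7 V.
(Unloaded it would have been 23.8 V.)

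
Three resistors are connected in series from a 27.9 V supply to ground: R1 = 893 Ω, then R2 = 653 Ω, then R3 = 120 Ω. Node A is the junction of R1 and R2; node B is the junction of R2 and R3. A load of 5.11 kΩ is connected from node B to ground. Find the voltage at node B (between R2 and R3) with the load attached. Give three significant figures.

At node B, R3 is in parallel with the load: R3‖R_L = 117.2 Ω.
Below node A the resistance is R2 + (R3‖R_L) = 770.2 Ω, so V_A = 27.9 × 770.2/1663 = 12.92 V.
Then V_B = V_A × (R3‖R_L)/(R2 + R3‖R_L) = 12.92 × 117.2/770.2 = 1.97 V.

V ≈ 1.97 V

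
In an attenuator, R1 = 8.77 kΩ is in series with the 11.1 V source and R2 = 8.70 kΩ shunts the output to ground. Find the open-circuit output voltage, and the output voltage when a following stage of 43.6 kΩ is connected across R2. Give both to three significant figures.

Open-circuit: V = 11.1 × 8.70/(8.77 + 8.70) = 5.53 V.
With the load, R2 becomes R2‖R_L = 7.253 kΩ, so V = 11.1 × 7.253/16.02 = 5.02 V.

Unloaded: 5.53 V; loaded: 5.02 V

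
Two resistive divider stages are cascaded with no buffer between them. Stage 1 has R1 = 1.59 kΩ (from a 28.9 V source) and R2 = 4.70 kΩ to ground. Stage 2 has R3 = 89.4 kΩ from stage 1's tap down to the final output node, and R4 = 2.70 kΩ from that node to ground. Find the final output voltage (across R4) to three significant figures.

Stage 2 presents R3+R4 = 92.10 kΩ as a load on stage 1's tap.
Stage 1's lower leg becomes R2‖(R3+R4) = 4.472 kΩ, so V_mid = 28.9 × 4.472/6.062 = 21.32 V.
Stage 2 is itself unloaded: V_out = V_mid × R4/(R3+R4) = 21.32 × 2.70/92.10 = 0.625 V.

V_out ≈ 0.625 V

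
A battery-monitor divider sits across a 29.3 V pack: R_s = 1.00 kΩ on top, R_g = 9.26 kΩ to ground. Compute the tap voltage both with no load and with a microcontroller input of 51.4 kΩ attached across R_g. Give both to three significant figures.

Open-circuit: V = 29.3 × 9.26/(1.00 + 9.26) = 26.4 V.
With the load, R_g becomes R_g‖R_L = 7.846 kΩ, so V = 29.3 × 7.846/8.846 = 26.0 V.

Unloaded: 26.4 V; loaded: 26.0 V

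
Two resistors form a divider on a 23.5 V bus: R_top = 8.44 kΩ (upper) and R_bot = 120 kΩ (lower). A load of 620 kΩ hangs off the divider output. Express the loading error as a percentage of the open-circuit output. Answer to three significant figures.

1.26 %

The divider's output (Thévenin) resistance is R_top‖R_bot = 7.885 kΩ.
Fractional drop under load = R_th/(R_th + R_L) = 7.885 / (7.885 + 620) = 0.01256.
So the output falls by 1.26 %.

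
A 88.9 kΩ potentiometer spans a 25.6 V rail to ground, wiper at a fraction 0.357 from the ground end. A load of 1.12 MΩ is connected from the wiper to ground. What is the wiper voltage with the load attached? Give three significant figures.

The wiper splits the pot into (1−α)R = 57.16 kΩ above and αR = 31.74 kΩ below.
Lower section ‖ load = 30.86 kΩ.
V_wiper = 25.6 × 30.86/(57.16 + 30.86) = 8.98 V.

V ≈ 8.98 V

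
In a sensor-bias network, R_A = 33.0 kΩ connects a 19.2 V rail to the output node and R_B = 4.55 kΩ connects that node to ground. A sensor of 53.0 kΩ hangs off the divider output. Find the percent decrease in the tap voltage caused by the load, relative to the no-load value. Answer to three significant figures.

The divider's output (Thévenin) resistance is R_A‖R_B = 3.999 kΩ.
Fractional drop under load = R_th/(R_th + R_L) = 3.999 / (3.999 + 53.0) = 0.07015.
So the output falls by 7.02 %.

7.02 %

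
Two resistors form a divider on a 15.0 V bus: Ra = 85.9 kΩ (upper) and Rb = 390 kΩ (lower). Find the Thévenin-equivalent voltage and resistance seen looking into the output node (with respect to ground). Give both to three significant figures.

V_th is the open-circuit tap voltage: 15.0 × 390/(85.9 + 390) = 12.3 V.
With the supply zeroed, Ra and Rb appear in parallel from the tap: R_th = Ra‖Rb = (85.9 × 390)/475.9 = 70.4 kΩ.

V_th = 12.3 V, R_th = 70.4 kΩ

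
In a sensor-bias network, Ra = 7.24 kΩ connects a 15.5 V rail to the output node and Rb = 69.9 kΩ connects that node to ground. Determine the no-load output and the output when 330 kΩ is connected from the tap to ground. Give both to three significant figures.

Open-circuit: V = 15.5 × 69.9/(7.24 + 69.9) = 14.0 V.
With the load, Rb becomes Rb‖R_L = 57.68 kΩ, so V = 15.5 × 57.68/64.92 = 13.8 V.

Unloaded: 14.0 V; loaded: 13.8 V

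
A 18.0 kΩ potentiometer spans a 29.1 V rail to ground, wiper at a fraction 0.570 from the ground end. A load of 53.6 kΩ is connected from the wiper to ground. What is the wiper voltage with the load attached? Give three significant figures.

V ≈ 15.3 V

The wiper splits the pot into (1−α)R = 7.740 kΩ above and αR = 10.26 kΩ below.
Lower section ‖ load = 8.612 kΩ.
V_wiper = 29.1 × 8.612/(7.740 + 8.612) = 15.3 V.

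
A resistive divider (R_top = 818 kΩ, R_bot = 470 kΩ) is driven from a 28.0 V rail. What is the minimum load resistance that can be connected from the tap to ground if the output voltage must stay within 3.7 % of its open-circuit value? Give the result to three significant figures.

R_L(min) ≈ 7.77 MΩ

Output resistance R_th = R_top‖R_bot = (818 × 470)/1288 = 298.5 kΩ.
The fractional drop is R_th/(R_th + R_L); requiring this ≤ 0.0370 gives R_L ≥ R_th(1/0.0370 − 1) = 298.5 × 26.03 = 7.77 MΩ.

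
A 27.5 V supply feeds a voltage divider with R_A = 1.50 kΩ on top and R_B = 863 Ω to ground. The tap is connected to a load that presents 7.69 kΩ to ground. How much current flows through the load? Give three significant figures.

I_L ≈ 1.22 mA

R_B‖R_L = 775.9 Ω; V_out = 27.5 × 775.9/2276 = 9.375 V.
I_L = V_out / R_L = 9.375 / 7.69 kΩ = 1.22 mA.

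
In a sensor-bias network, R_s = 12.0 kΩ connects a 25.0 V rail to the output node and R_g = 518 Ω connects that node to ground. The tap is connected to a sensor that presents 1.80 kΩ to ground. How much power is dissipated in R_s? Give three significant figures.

P ≈ 48.8 mW

Total resistance from the source is R_s + (R_g‖R_L) = 12400 Ω, so I = 25.0/12400 Ω = 2.016 mA.
P = I²·R_s = (2.016 mA)² × 12.0 kΩ = 48.8 mW.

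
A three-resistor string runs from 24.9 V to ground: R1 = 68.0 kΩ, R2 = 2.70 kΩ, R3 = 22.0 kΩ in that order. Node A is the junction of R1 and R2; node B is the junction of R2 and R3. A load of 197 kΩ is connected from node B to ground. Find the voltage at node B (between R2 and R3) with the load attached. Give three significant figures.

V ≈ 5.45 V

At node B, R3 is in parallel with the load: R3‖R_L = 19.79 kΩ.
Below node A the resistance is R2 + (R3‖R_L) = 22.49 kΩ, so V_A = 24.9 × 22.49/90.49 = 6.189 V.
Then V_B = V_A × (R3‖R_L)/(R2 + R3‖R_L) = 6.189 × 19.79/22.49 = 5.45 V.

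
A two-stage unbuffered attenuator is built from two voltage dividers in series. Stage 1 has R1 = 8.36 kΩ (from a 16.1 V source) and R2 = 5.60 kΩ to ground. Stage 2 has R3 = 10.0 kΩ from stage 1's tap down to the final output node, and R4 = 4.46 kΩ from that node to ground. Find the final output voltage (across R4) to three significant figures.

V_out ≈ 1.62 V

Stage 2 presents R3+R4 = 14.46 kΩ as a load on stage 1's tap.
Stage 1's lower leg becomes R2‖(R3+R4) = 4.037 kΩ, so V_mid = 16.1 × 4.037/12.40 = 5.243 V.
Stage 2 is itself unloaded: V_out = V_mid × R4/(R3+R4) = 5.243 × 4.46/14.46 = 1.62 V.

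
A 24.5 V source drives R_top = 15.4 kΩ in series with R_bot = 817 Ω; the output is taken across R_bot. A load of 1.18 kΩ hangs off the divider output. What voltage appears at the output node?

V_out ≈ 0.745 V

The load sits in parallel with R_bot: R_bot‖R_L = (817 × 1180) / (817 + 1180) = 482.8 Ω.
V_out = 24.5 × 482.8 / (15400 + 482.8) = 24.5 × 482.8/15880 = 0.745 V.
(Unloaded it would have been 1.23 V.)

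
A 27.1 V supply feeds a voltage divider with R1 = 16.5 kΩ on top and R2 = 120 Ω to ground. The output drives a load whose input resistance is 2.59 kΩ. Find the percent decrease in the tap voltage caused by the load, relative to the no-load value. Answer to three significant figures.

The divider's output (Thévenin) resistance is R1‖R2 = 119.1 Ω.
Fractional drop under load = R_th/(R_th + R_L) = 119.1 / (119.1 + 2590) = 0.04397.
So the output falls by 4.40 %.

4.40 %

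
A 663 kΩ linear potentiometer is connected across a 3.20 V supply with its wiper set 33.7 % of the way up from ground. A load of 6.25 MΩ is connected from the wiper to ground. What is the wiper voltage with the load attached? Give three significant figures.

V ≈ 1.05 V

The wiper splits the pot into (1−α)R = 439.6 kΩ above and αR = 223.4 kΩ below.
Lower section ‖ load = 215.7 kΩ.
V_wiper = 3.20 × 215.7/(439.6 + 215.7) = 1.05 V.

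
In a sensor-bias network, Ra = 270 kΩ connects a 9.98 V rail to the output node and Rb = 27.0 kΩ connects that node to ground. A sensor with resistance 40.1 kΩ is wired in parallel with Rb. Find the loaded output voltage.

V_out ≈ 0.563 V

The load sits in parallel with Rb: Rb‖R_L = (27.0 × 40.1) / (27.0 + 40.1) = 16.14 kΩ.
V_out = 9.98 × 16.14 / (270 + 16.14) = 9.98 × 16.14/286.1 = 0.563 V.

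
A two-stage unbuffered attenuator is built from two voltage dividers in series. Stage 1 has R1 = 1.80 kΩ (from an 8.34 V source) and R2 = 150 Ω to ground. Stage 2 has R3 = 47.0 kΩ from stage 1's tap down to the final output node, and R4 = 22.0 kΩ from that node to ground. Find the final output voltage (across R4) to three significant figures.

Stage 2 presents R3+R4 = 69000 Ω as a load on stage 1's tap.
Stage 1's lower leg becomes R2‖(R3+R4) = 149.7 Ω, so V_mid = 8.34 × 149.7/1950 = 0.6403 V.
Stage 2 is itself unloaded: V_out = V_mid × R4/(R3+R4) = 0.6403 × 22000/69000 = 0.204 V.

V_out ≈ 0.204 V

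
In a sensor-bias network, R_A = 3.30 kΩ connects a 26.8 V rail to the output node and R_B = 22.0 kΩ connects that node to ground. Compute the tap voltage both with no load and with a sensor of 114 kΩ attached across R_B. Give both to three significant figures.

Unloaded: 23.3 V; loaded: 22.7 V

Open-circuit: V = 26.8 × 22.0/(3.30 + 22.0) = 23.3 V.
With the load, R_B becomes R_B‖R_L = 18.44 kΩ, so V = 26.8 × 18.44/21.74 = 22.7 V.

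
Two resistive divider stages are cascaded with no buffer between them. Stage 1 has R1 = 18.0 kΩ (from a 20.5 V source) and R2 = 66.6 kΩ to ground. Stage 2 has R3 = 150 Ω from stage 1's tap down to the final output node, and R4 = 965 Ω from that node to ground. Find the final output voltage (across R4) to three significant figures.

Stage 2 presents R3+R4 = 1115 Ω as a load on stage 1's tap.
Stage 1's lower leg becomes R2‖(R3+R4) = 1097 Ω, so V_mid = 20.5 × 1097/19100 = 1.177 V.
Stage 2 is itself unloaded: V_out = V_mid × R4/(R3+R4) = 1.177 × 965/1115 = 1.02 V.

V_out ≈ 1.02 V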